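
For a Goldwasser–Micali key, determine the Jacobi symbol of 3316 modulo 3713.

1

Factor out 2: 3316 = 2^2·829. Since 3713 ≡ 1 (mod 8), (2/3713) = +1, and (2/3713)^2 = +1. Now have (829/3713).
829 ≡ 1 (mod 4), so quadratic reciprocity gives (829/3713) = (3713/829). Reduce: 3713 ≡ 397 (mod 829). Now have (397/829).
397 ≡ 1 (mod 4), so quadratic reciprocity gives (397/829) = (829/397). Reduce: 829 ≡ 35 (mod 397). Now have (35/397).
397 ≡ 1 (mod 4), so quadratic reciprocity gives (35/397) = (397/35). Reduce: 397 ≡ 12 (mod 35). Now have (12/35).
Factor out 2: 12 = 2^2·3. Since 35 ≡ 3 (mod 8), (2/35) = -1, and (2/35)^2 = +1. Now have (3/35).
Both 3 ≡ 3 and 35 ≡ 3 (mod 4), so reciprocity gives (3/35) = -(35/3). Reduce: 35 ≡ 2 (mod 3). Now have -(2/3).
Factor out 2: 2 = 2. Since 3 ≡ 3 (mod 8), (2/3) = -1. Now have (1/3).
(1/3) = 1. Collecting the sign factors: 1.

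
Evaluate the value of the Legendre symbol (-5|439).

Pull out -1: (-5|439) = (-1|439)·(5|439). Since 439 ≡ 3 (mod 4), (-1|439) = -1. Now have -(5|439).
5 ≡ 1 (mod 4), so quadratic reciprocity gives (5|439) = (439|5). Reduce: 439 ≡ 4 (mod 5). Now have -(4|5).
Factor out 2: 4 = 2^2. Since 5 ≡ 5 (mod 8), (2|5) = -1, and (2|5)^2 = +1. Now have -(1|5).
(1|5) = 1. Collecting the sign factors: -1.

-1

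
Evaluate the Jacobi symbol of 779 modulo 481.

-1

Reduce the numerator: 779 ≡ 298 (mod 481), so (779|481) = (298|481).
Factor out 2: 298 = 2·149. Since 481 ≡ 1 (mod 8), (2|481) = +1. Now have (149|481).
149 ≡ 1 (mod 4), so quadratic reciprocity gives (149|481) = (481|149). Reduce: 481 ≡ 34 (mod 149). Now have (34|149).
Factor out 2: 34 = 2·17. Since 149 ≡ 5 (mod 8), (2|149) = -1. Now have -(17|149).
17 ≡ 1 (mod 4), so quadratic reciprocity gives (17|149) = (149|17). Reduce: 149 ≡ 13 (mod 17). Now have -(13|17).
13 ≡ 1 (mod 4), so quadratic reciprocity gives (13|17) = (17|13). Reduce: 17 ≡ 4 (mod 13). Now have -(4|13).
Factor out 2: 4 = 2^2. Since 13 ≡ 5 (mod 8), (2|13) = -1, and (2|13)^2 = +1. Now have -(1|13).
(1|13) = 1. Collecting the sign factors: -1.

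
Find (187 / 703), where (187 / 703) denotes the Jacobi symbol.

(187 / 703)
  = -(703 / 187)    [QR: both ≡ 3 mod 4, sign flips]
  = -(142 / 187)    [703 ≡ 142 mod 187]
  = (71 / 187)    [187 ≡ 3 mod 8 ⇒ (2 / 187) = -1]
  = -(187 / 71)    [QR: both ≡ 3 mod 4, sign flips]
  = -(45 / 71)    [187 ≡ 45 mod 71]
  = -(71 / 45)    [QR: 45 ≡ 1 mod 4, sign kept]
  = -(26 / 45)    [71 ≡ 26 mod 45]
  = (13 / 45)    [45 ≡ 5 mod 8 ⇒ (2 / 45) = -1]
  = (45 / 13)    [QR: 13 ≡ 1 mod 4, sign kept]
  = (6 / 13)    [45 ≡ 6 mod 13]
  = -(3 / 13)    [13 ≡ 5 mod 8 ⇒ (2 / 13) = -1]
  = -(13 / 3)    [QR: 13 ≡ 1 mod 4, sign kept]
  = -(1 / 3)    [13 ≡ 1 mod 3]
  = -1    [(1 / 3) = 1]

-1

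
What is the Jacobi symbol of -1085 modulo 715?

0

Reduce the numerator: -1085 ≡ 345 (mod 715), so (-1085 / 715) = (345 / 715).
345 ≡ 1 (mod 4), so quadratic reciprocity gives (345 / 715) = (715 / 345). Reduce: 715 ≡ 25 (mod 345). Now have (25 / 345).
25 ≡ 1 (mod 4), so quadratic reciprocity gives (25 / 345) = (345 / 25). Reduce: 345 ≡ 20 (mod 25). Now have (20 / 25).
Factor out 2: 20 = 2^2·5. Since 25 ≡ 1 (mod 8), (2 / 25) = +1, and (2 / 25)^2 = +1. Now have (5 / 25).
5 ≡ 1 (mod 4), so quadratic reciprocity gives (5 / 25) = (25 / 5). Reduce: 25 ≡ 0 (mod 5). Now have (0 / 5).
The numerator is now 0 with denominator 5 > 1: the symbol is 0.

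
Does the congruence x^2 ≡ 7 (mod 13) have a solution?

no

(7/13)
  = (13/7)    [QR: 13 ≡ 1 mod 4, sign kept]
  = (6/7)    [13 ≡ 6 mod 7]
  = (3/7)    [7 ≡ 7 mod 8 ⇒ (2/7) = +1]
  = -(7/3)    [QR: both ≡ 3 mod 4, sign flips]
  = -(1/3)    [7 ≡ 1 mod 3]
  = -1    [(1/3) = 1]
(7/13) = -1, and 13 is prime, so 7 is not a quadratic residue mod 13.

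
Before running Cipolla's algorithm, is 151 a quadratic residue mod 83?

(151|83)
  = (68|83)    [151 ≡ 68 mod 83]
  = (17|83)    [83 ≡ 3 mod 8 ⇒ (2|83)^2 = +1]
  = (83|17)    [QR: 17 ≡ 1 mod 4, sign kept]
  = (15|17)    [83 ≡ 15 mod 17]
  = (17|15)    [QR: 17 ≡ 1 mod 4, sign kept]
  = (2|15)    [17 ≡ 2 mod 15]
  = (1|15)    [15 ≡ 7 mod 8 ⇒ (2|15) = +1]
  = 1    [(1|15) = 1]
(151|83) = 1, and 83 is prime, so 151 is a quadratic residue mod 83.

yes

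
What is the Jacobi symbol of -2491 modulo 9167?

Reduce the numerator: -2491 ≡ 6676 (mod 9167), so (-2491|9167) = (6676|9167).
Factor out 2: 6676 = 2^2·1669. Since 9167 ≡ 7 (mod 8), (2|9167) = +1, and (2|9167)^2 = +1. Now have (1669|9167).
1669 ≡ 1 (mod 4), so quadratic reciprocity gives (1669|9167) = (9167|1669). Reduce: 9167 ≡ 822 (mod 1669). Now have (822|1669).
Factor out 2: 822 = 2·411. Since 1669 ≡ 5 (mod 8), (2|1669) = -1. Now have -(411|1669).
1669 ≡ 1 (mod 4), so quadratic reciprocity gives (411|1669) = (1669|411). Reduce: 1669 ≡ 25 (mod 411). Now have -(25|411).
25 ≡ 1 (mod 4), so quadratic reciprocity gives (25|411) = (411|25). Reduce: 411 ≡ 11 (mod 25). Now have -(11|25).
25 ≡ 1 (mod 4), so quadratic reciprocity gives (11|25) = (25|11). Reduce: 25 ≡ 3 (mod 11). Now have -(3|11).
Both 3 ≡ 3 and 11 ≡ 3 (mod 4), so reciprocity gives (3|11) = -(11|3). Reduce: 11 ≡ 2 (mod 3). Now have (2|3).
Factor out 2: 2 = 2. Since 3 ≡ 3 (mod 8), (2|3) = -1. Now have -(1|3).
(1|3) = 1. Collecting the sign factors: -1.

-1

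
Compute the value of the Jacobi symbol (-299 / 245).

1

(-299 / 245)
  = (191 / 245)    [-299 ≡ 191 mod 245]
  = (245 / 191)    [QR: 245 ≡ 1 mod 4, sign kept]
  = (54 / 191)    [245 ≡ 54 mod 191]
  = (27 / 191)    [191 ≡ 7 mod 8 ⇒ (2 / 191) = +1]
  = -(191 / 27)    [QR: both ≡ 3 mod 4, sign flips]
  = -(2 / 27)    [191 ≡ 2 mod 27]
  = (1 / 27)    [27 ≡ 3 mod 8 ⇒ (2 / 27) = -1]
  = 1    [(1 / 27) = 1]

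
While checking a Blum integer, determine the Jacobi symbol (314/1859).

-1

(314/1859)
  = -(157/1859)    [1859 ≡ 3 mod 8 ⇒ (2/1859) = -1]
  = -(1859/157)    [QR: 157 ≡ 1 mod 4, sign kept]
  = -(132/157)    [1859 ≡ 132 mod 157]
  = -(33/157)    [157 ≡ 5 mod 8 ⇒ (2/157)^2 = +1]
  = -(157/33)    [QR: 33 ≡ 1 mod 4, sign kept]
  = -(25/33)    [157 ≡ 25 mod 33]
  = -(33/25)    [QR: 25 ≡ 1 mod 4, sign kept]
  = -(8/25)    [33 ≡ 8 mod 25]
  = -(1/25)    [25 ≡ 1 mod 8 ⇒ (2/25)^3 = +1]
  = -1    [(1/25) = 1]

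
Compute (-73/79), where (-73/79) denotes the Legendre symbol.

-1

Pull out -1: (-73/79) = (-1/79)·(73/79). Since 79 ≡ 3 (mod 4), (-1/79) = -1. Now have -(73/79).
73 ≡ 1 (mod 4), so quadratic reciprocity gives (73/79) = (79/73). Reduce: 79 ≡ 6 (mod 73). Now have -(6/73).
Factor out 2: 6 = 2·3. Since 73 ≡ 1 (mod 8), (2/73) = +1. Now have -(3/73).
73 ≡ 1 (mod 4), so quadratic reciprocity gives (3/73) = (73/3). Reduce: 73 ≡ 1 (mod 3). Now have -(1/3).
(1/3) = 1. Collecting the sign factors: -1.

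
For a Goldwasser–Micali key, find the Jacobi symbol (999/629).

(999/629)
  = (370/629)    [999 ≡ 370 mod 629]
  = -(185/629)    [629 ≡ 5 mod 8 ⇒ (2/629) = -1]
  = -(629/185)    [QR: 185 ≡ 1 mod 4, sign kept]
  = -(74/185)    [629 ≡ 74 mod 185]
  = -(37/185)    [185 ≡ 1 mod 8 ⇒ (2/185) = +1]
  = -(185/37)    [QR: 37 ≡ 1 mod 4, sign kept]
  = -(0/37)    [185 ≡ 0 mod 37]
  = 0    [numerator 0, gcd > 1]

0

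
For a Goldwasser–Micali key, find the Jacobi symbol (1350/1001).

(1350/1001)
  = (349/1001)    [1350 ≡ 349 mod 1001]
  = (1001/349)    [QR: 349 ≡ 1 mod 4, sign kept]
  = (303/349)    [1001 ≡ 303 mod 349]
  = (349/303)    [QR: 349 ≡ 1 mod 4, sign kept]
  = (46/303)    [349 ≡ 46 mod 303]
  = (23/303)    [303 ≡ 7 mod 8 ⇒ (2/303) = +1]
  = -(303/23)    [QR: both ≡ 3 mod 4, sign flips]
  = -(4/23)    [303 ≡ 4 mod 23]
  = -(1/23)    [23 ≡ 7 mod 8 ⇒ (2/23)^2 = +1]
  = -1    [(1/23) = 1]

-1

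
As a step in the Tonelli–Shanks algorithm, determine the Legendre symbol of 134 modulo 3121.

1

Factor out 2: 134 = 2·67. Since 3121 ≡ 1 (mod 8), (2/3121) = +1. Now have (67/3121).
3121 ≡ 1 (mod 4), so quadratic reciprocity gives (67/3121) = (3121/67). Reduce: 3121 ≡ 39 (mod 67). Now have (39/67).
Both 39 ≡ 3 and 67 ≡ 3 (mod 4), so reciprocity gives (39/67) = -(67/39). Reduce: 67 ≡ 28 (mod 39). Now have -(28/39).
Factor out 2: 28 = 2^2·7. Since 39 ≡ 7 (mod 8), (2/39) = +1, and (2/39)^2 = +1. Now have -(7/39).
Both 7 ≡ 3 and 39 ≡ 3 (mod 4), so reciprocity gives (7/39) = -(39/7). Reduce: 39 ≡ 4 (mod 7). Now have (4/7).
Factor out 2: 4 = 2^2. Since 7 ≡ 7 (mod 8), (2/7) = +1, and (2/7)^2 = +1. Now have (1/7).
(1/7) = 1. Collecting the sign factors: 1.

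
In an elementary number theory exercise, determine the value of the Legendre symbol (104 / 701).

-1

Factor out 2: 104 = 2^3·13. Since 701 ≡ 5 (mod 8), (2 / 701) = -1, and (2 / 701)^3 = -1. Now have -(13 / 701).
13 ≡ 1 (mod 4), so quadratic reciprocity gives (13 / 701) = (701 / 13). Reduce: 701 ≡ 12 (mod 13). Now have -(12 / 13).
Factor out 2: 12 = 2^2·3. Since 13 ≡ 5 (mod 8), (2 / 13) = -1, and (2 / 13)^2 = +1. Now have -(3 / 13).
13 ≡ 1 (mod 4), so quadratic reciprocity gives (3 / 13) = (13 / 3). Reduce: 13 ≡ 1 (mod 3). Now have -(1 / 3).
(1 / 3) = 1. Collecting the sign factors: -1.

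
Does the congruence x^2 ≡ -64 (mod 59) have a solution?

Reduce the numerator: -64 ≡ 54 (mod 59), so (-64/59) = (54/59).
Factor out 2: 54 = 2·27. Since 59 ≡ 3 (mod 8), (2/59) = -1. Now have -(27/59).
Both 27 ≡ 3 and 59 ≡ 3 (mod 4), so reciprocity gives (27/59) = -(59/27). Reduce: 59 ≡ 5 (mod 27). Now have (5/27).
5 ≡ 1 (mod 4), so quadratic reciprocity gives (5/27) = (27/5). Reduce: 27 ≡ 2 (mod 5). Now have (2/5).
Factor out 2: 2 = 2. Since 5 ≡ 5 (mod 8), (2/5) = -1. Now have -(1/5).
(1/5) = 1. Collecting the sign factors: -1.
(-64/59) = -1, and 59 is prime, so -64 is not a quadratic residue mod 59.

no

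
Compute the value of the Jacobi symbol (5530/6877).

-1

(5530/6877)
  = -(2765/6877)    [6877 ≡ 5 mod 8 ⇒ (2/6877) = -1]
  = -(6877/2765)    [QR: 2765 ≡ 1 mod 4, sign kept]
  = -(1347/2765)    [6877 ≡ 1347 mod 2765]
  = -(2765/1347)    [QR: 2765 ≡ 1 mod 4, sign kept]
  = -(71/1347)    [2765 ≡ 71 mod 1347]
  = (1347/71)    [QR: both ≡ 3 mod 4, sign flips]
  = (69/71)    [1347 ≡ 69 mod 71]
  = (71/69)    [QR: 69 ≡ 1 mod 4, sign kept]
  = (2/69)    [71 ≡ 2 mod 69]
  = -(1/69)    [69 ≡ 5 mod 8 ⇒ (2/69) = -1]
  = -1    [(1/69) = 1]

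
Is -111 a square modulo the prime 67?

(-111/67)
  = (23/67)    [-111 ≡ 23 mod 67]
  = -(67/23)    [QR: both ≡ 3 mod 4, sign flips]
  = -(21/23)    [67 ≡ 21 mod 23]
  = -(23/21)    [QR: 21 ≡ 1 mod 4, sign kept]
  = -(2/21)    [23 ≡ 2 mod 21]
  = (1/21)    [21 ≡ 5 mod 8 ⇒ (2/21) = -1]
  = 1    [(1/21) = 1]
(-111/67) = 1, and 67 is prime, so -111 is a quadratic residue mod 67.

yes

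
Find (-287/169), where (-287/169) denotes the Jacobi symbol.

1

Reduce the numerator: -287 ≡ 51 (mod 169), so (-287/169) = (51/169).
169 ≡ 1 (mod 4), so quadratic reciprocity gives (51/169) = (169/51). Reduce: 169 ≡ 16 (mod 51). Now have (16/51).
Factor out 2: 16 = 2^4. Since 51 ≡ 3 (mod 8), (2/51) = -1, and (2/51)^4 = +1. Now have (1/51).
(1/51) = 1. Collecting the sign factors: 1.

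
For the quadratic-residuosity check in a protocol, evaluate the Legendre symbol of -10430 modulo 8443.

-1

Reduce the numerator: -10430 ≡ 6456 (mod 8443), so (-10430/8443) = (6456/8443).
Factor out 2: 6456 = 2^3·807. Since 8443 ≡ 3 (mod 8), (2/8443) = -1, and (2/8443)^3 = -1. Now have -(807/8443).
Both 807 ≡ 3 and 8443 ≡ 3 (mod 4), so reciprocity gives (807/8443) = -(8443/807). Reduce: 8443 ≡ 373 (mod 807). Now have (373/807).
373 ≡ 1 (mod 4), so quadratic reciprocity gives (373/807) = (807/373). Reduce: 807 ≡ 61 (mod 373). Now have (61/373).
61 ≡ 1 (mod 4), so quadratic reciprocity gives (61/373) = (373/61). Reduce: 373 ≡ 7 (mod 61). Now have (7/61).
61 ≡ 1 (mod 4), so quadratic reciprocity gives (7/61) = (61/7). Reduce: 61 ≡ 5 (mod 7). Now have (5/7).
5 ≡ 1 (mod 4), so quadratic reciprocity gives (5/7) = (7/5). Reduce: 7 ≡ 2 (mod 5). Now have (2/5).
Factor out 2: 2 = 2. Since 5 ≡ 5 (mod 8), (2/5) = -1. Now have -(1/5).
(1/5) = 1. Collecting the sign factors: -1.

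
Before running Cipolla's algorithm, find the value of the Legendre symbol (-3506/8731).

1

Pull out -1: (-3506/8731) = (-1/8731)·(3506/8731). Since 8731 ≡ 3 (mod 4), (-1/8731) = -1. Now have -(3506/8731).
Factor out 2: 3506 = 2·1753. Since 8731 ≡ 3 (mod 8), (2/8731) = -1. Now have (1753/8731).
1753 ≡ 1 (mod 4), so quadratic reciprocity gives (1753/8731) = (8731/1753). Reduce: 8731 ≡ 1719 (mod 1753). Now have (1719/1753).
1753 ≡ 1 (mod 4), so quadratic reciprocity gives (1719/1753) = (1753/1719). Reduce: 1753 ≡ 34 (mod 1719). Now have (34/1719).
Factor out 2: 34 = 2·17. Since 1719 ≡ 7 (mod 8), (2/1719) = +1. Now have (17/1719).
17 ≡ 1 (mod 4), so quadratic reciprocity gives (17/1719) = (1719/17). Reduce: 1719 ≡ 2 (mod 17). Now have (2/17).
Factor out 2: 2 = 2. Since 17 ≡ 1 (mod 8), (2/17) = +1. Now have (1/17).
(1/17) = 1. Collecting the sign factors: 1.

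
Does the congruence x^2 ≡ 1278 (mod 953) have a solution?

yes

(1278/953)
  = (325/953)    [1278 ≡ 325 mod 953]
  = (953/325)    [QR: 325 ≡ 1 mod 4, sign kept]
  = (303/325)    [953 ≡ 303 mod 325]
  = (325/303)    [QR: 325 ≡ 1 mod 4, sign kept]
  = (22/303)    [325 ≡ 22 mod 303]
  = (11/303)    [303 ≡ 7 mod 8 ⇒ (2/303) = +1]
  = -(303/11)    [QR: both ≡ 3 mod 4, sign flips]
  = -(6/11)    [303 ≡ 6 mod 11]
  = (3/11)    [11 ≡ 3 mod 8 ⇒ (2/11) = -1]
  = -(11/3)    [QR: both ≡ 3 mod 4, sign flips]
  = -(2/3)    [11 ≡ 2 mod 3]
  = (1/3)    [3 ≡ 3 mod 8 ⇒ (2/3) = -1]
  = 1    [(1/3) = 1]
The Legendre symbol is 1, so x^2 ≡ 1278 (mod 953) has solution.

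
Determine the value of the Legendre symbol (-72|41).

1

(-72|41)
  = (10|41)    [-72 ≡ 10 mod 41]
  = (5|41)    [41 ≡ 1 mod 8 ⇒ (2|41) = +1]
  = (41|5)    [QR: 5 ≡ 1 mod 4, sign kept]
  = (1|5)    [41 ≡ 1 mod 5]
  = 1    [(1|5) = 1]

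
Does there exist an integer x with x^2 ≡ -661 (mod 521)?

(-661/521)
  = (661/521)    [521 ≡ 1 mod 4 ⇒ (-1/521) = +1]
  = (140/521)    [661 ≡ 140 mod 521]
  = (35/521)    [521 ≡ 1 mod 8 ⇒ (2/521)^2 = +1]
  = (521/35)    [QR: 521 ≡ 1 mod 4, sign kept]
  = (31/35)    [521 ≡ 31 mod 35]
  = -(35/31)    [QR: both ≡ 3 mod 4, sign flips]
  = -(4/31)    [35 ≡ 4 mod 31]
  = -(1/31)    [31 ≡ 7 mod 8 ⇒ (2/31)^2 = +1]
  = -1    [(1/31) = 1]
(-661/521) = -1, and 521 is prime, so -661 is not a quadratic residue mod 521.

no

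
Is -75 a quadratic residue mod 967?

yes

(-75/967)
  = (892/967)    [-75 ≡ 892 mod 967]
  = (223/967)    [967 ≡ 7 mod 8 ⇒ (2/967)^2 = +1]
  = -(967/223)    [QR: both ≡ 3 mod 4, sign flips]
  = -(75/223)    [967 ≡ 75 mod 223]
  = (223/75)    [QR: both ≡ 3 mod 4, sign flips]
  = (73/75)    [223 ≡ 73 mod 75]
  = (75/73)    [QR: 73 ≡ 1 mod 4, sign kept]
  = (2/73)    [75 ≡ 2 mod 73]
  = (1/73)    [73 ≡ 1 mod 8 ⇒ (2/73) = +1]
  = 1    [(1/73) = 1]
The Legendre symbol is 1, so x^2 ≡ -75 (mod 967) has solution.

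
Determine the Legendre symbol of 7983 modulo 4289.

Reduce the numerator: 7983 ≡ 3694 (mod 4289), so (7983|4289) = (3694|4289).
Factor out 2: 3694 = 2·1847. Since 4289 ≡ 1 (mod 8), (2|4289) = +1. Now have (1847|4289).
4289 ≡ 1 (mod 4), so quadratic reciprocity gives (1847|4289) = (4289|1847). Reduce: 4289 ≡ 595 (mod 1847). Now have (595|1847).
Both 595 ≡ 3 and 1847 ≡ 3 (mod 4), so reciprocity gives (595|1847) = -(1847|595). Reduce: 1847 ≡ 62 (mod 595). Now have -(62|595).
Factor out 2: 62 = 2·31. Since 595 ≡ 3 (mod 8), (2|595) = -1. Now have (31|595).
Both 31 ≡ 3 and 595 ≡ 3 (mod 4), so reciprocity gives (31|595) = -(595|31). Reduce: 595 ≡ 6 (mod 31). Now have -(6|31).
Factor out 2: 6 = 2·3. Since 31 ≡ 7 (mod 8), (2|31) = +1. Now have -(3|31).
Both 3 ≡ 3 and 31 ≡ 3 (mod 4), so reciprocity gives (3|31) = -(31|3). Reduce: 31 ≡ 1 (mod 3). Now have (1|3).
(1|3) = 1. Collecting the sign factors: 1.

1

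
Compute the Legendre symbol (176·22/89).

1

By multiplicativity, (176·22/89) = (176/89)·(22/89).
First factor (176/89):
(176/89)
  = (87/89)    [176 ≡ 87 mod 89]
  = (89/87)    [QR: 89 ≡ 1 mod 4, sign kept]
  = (2/87)    [89 ≡ 2 mod 87]
  = (1/87)    [87 ≡ 7 mod 8 ⇒ (2/87) = +1]
  = 1    [(1/87) = 1]
Second factor (22/89):
(22/89)
  = (11/89)    [89 ≡ 1 mod 8 ⇒ (2/89) = +1]
  = (89/11)    [QR: 89 ≡ 1 mod 4, sign kept]
  = (1/11)    [89 ≡ 1 mod 11]
  = 1    [(1/11) = 1]
Product: (1)·(1) = 1.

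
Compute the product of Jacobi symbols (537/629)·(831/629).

-1

By multiplicativity, (537·831/629) = (537/629)·(831/629).
First factor (537/629):
(537/629)
  = (629/537)    [QR: 537 ≡ 1 mod 4, sign kept]
  = (92/537)    [629 ≡ 92 mod 537]
  = (23/537)    [537 ≡ 1 mod 8 ⇒ (2/537)^2 = +1]
  = (537/23)    [QR: 537 ≡ 1 mod 4, sign kept]
  = (8/23)    [537 ≡ 8 mod 23]
  = (1/23)    [23 ≡ 7 mod 8 ⇒ (2/23)^3 = +1]
  = 1    [(1/23) = 1]
Second factor (831/629):
(831/629)
  = (202/629)    [831 ≡ 202 mod 629]
  = -(101/629)    [629 ≡ 5 mod 8 ⇒ (2/629) = -1]
  = -(629/101)    [QR: 101 ≡ 1 mod 4, sign kept]
  = -(23/101)    [629 ≡ 23 mod 101]
  = -(101/23)    [QR: 101 ≡ 1 mod 4, sign kept]
  = -(9/23)    [101 ≡ 9 mod 23]
  = -(23/9)    [QR: 9 ≡ 1 mod 4, sign kept]
  = -(5/9)    [23 ≡ 5 mod 9]
  = -(9/5)    [QR: 5 ≡ 1 mod 4, sign kept]
  = -(4/5)    [9 ≡ 4 mod 5]
  = -(1/5)    [5 ≡ 5 mod 8 ⇒ (2/5)^2 = +1]
  = -1    [(1/5) = 1]
Product: (1)·(-1) = -1.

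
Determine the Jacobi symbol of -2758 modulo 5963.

(-2758|5963)
  = -(2758|5963)    [5963 ≡ 3 mod 4 ⇒ (-1|5963) = -1]
  = (1379|5963)    [5963 ≡ 3 mod 8 ⇒ (2|5963) = -1]
  = -(5963|1379)    [QR: both ≡ 3 mod 4, sign flips]
  = -(447|1379)    [5963 ≡ 447 mod 1379]
  = (1379|447)    [QR: both ≡ 3 mod 4, sign flips]
  = (38|447)    [1379 ≡ 38 mod 447]
  = (19|447)    [447 ≡ 7 mod 8 ⇒ (2|447) = +1]
  = -(447|19)    [QR: both ≡ 3 mod 4, sign flips]
  = -(10|19)    [447 ≡ 10 mod 19]
  = (5|19)    [19 ≡ 3 mod 8 ⇒ (2|19) = -1]
  = (19|5)    [QR: 5 ≡ 1 mod 4, sign kept]
  = (4|5)    [19 ≡ 4 mod 5]
  = (1|5)    [5 ≡ 5 mod 8 ⇒ (2|5)^2 = +1]
  = 1    [(1|5) = 1]

1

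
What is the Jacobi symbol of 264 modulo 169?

1

Reduce the numerator: 264 ≡ 95 (mod 169), so (264/169) = (95/169).
169 ≡ 1 (mod 4), so quadratic reciprocity gives (95/169) = (169/95). Reduce: 169 ≡ 74 (mod 95). Now have (74/95).
Factor out 2: 74 = 2·37. Since 95 ≡ 7 (mod 8), (2/95) = +1. Now have (37/95).
37 ≡ 1 (mod 4), so quadratic reciprocity gives (37/95) = (95/37). Reduce: 95 ≡ 21 (mod 37). Now have (21/37).
21 ≡ 1 (mod 4), so quadratic reciprocity gives (21/37) = (37/21). Reduce: 37 ≡ 16 (mod 21). Now have (16/21).
Factor out 2: 16 = 2^4. Since 21 ≡ 5 (mod 8), (2/21) = -1, and (2/21)^4 = +1. Now have (1/21).
(1/21) = 1. Collecting the sign factors: 1.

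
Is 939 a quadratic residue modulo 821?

yes

Reduce the numerator: 939 ≡ 118 (mod 821), so (939/821) = (118/821).
Factor out 2: 118 = 2·59. Since 821 ≡ 5 (mod 8), (2/821) = -1. Now have -(59/821).
821 ≡ 1 (mod 4), so quadratic reciprocity gives (59/821) = (821/59). Reduce: 821 ≡ 54 (mod 59). Now have -(54/59).
Factor out 2: 54 = 2·27. Since 59 ≡ 3 (mod 8), (2/59) = -1. Now have (27/59).
Both 27 ≡ 3 and 59 ≡ 3 (mod 4), so reciprocity gives (27/59) = -(59/27). Reduce: 59 ≡ 5 (mod 27). Now have -(5/27).
5 ≡ 1 (mod 4), so quadratic reciprocity gives (5/27) = (27/5). Reduce: 27 ≡ 2 (mod 5). Now have -(2/5).
Factor out 2: 2 = 2. Since 5 ≡ 5 (mod 8), (2/5) = -1. Now have (1/5).
(1/5) = 1. Collecting the sign factors: 1.
(939/821) = 1, and 821 is prime, so 939 is a quadratic residue mod 821.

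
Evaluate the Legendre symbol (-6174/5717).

1

Pull out -1: (-6174/5717) = (-1/5717)·(6174/5717). Since 5717 ≡ 1 (mod 4), (-1/5717) = +1. Now have (6174/5717).
Reduce the numerator: 6174 ≡ 457 (mod 5717), so (6174/5717) = (457/5717).
457 ≡ 1 (mod 4), so quadratic reciprocity gives (457/5717) = (5717/457). Reduce: 5717 ≡ 233 (mod 457). Now have (233/457).
233 ≡ 1 (mod 4), so quadratic reciprocity gives (233/457) = (457/233). Reduce: 457 ≡ 224 (mod 233). Now have (224/233).
Factor out 2: 224 = 2^5·7. Since 233 ≡ 1 (mod 8), (2/233) = +1, and (2/233)^5 = +1. Now have (7/233).
233 ≡ 1 (mod 4), so quadratic reciprocity gives (7/233) = (233/7). Reduce: 233 ≡ 2 (mod 7). Now have (2/7).
Factor out 2: 2 = 2. Since 7 ≡ 7 (mod 8), (2/7) = +1. Now have (1/7).
(1/7) = 1. Collecting the sign factors: 1.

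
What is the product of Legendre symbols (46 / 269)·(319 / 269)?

By multiplicativity, (46·319 / 269) = (46 / 269)·(319 / 269).
First factor (46 / 269):
Factor out 2: 46 = 2·23. Since 269 ≡ 5 (mod 8), (2 / 269) = -1. Now have -(23 / 269).
269 ≡ 1 (mod 4), so quadratic reciprocity gives (23 / 269) = (269 / 23). Reduce: 269 ≡ 16 (mod 23). Now have -(16 / 23).
Factor out 2: 16 = 2^4. Since 23 ≡ 7 (mod 8), (2 / 23) = +1, and (2 / 23)^4 = +1. Now have -(1 / 23).
(1 / 23) = 1. Collecting the sign factors: -1.
Second factor (319 / 269):
Reduce the numerator: 319 ≡ 50 (mod 269), so (319 / 269) = (50 / 269).
Factor out 2: 50 = 2·25. Since 269 ≡ 5 (mod 8), (2 / 269) = -1. Now have -(25 / 269).
25 ≡ 1 (mod 4), so quadratic reciprocity gives (25 / 269) = (269 / 25). Reduce: 269 ≡ 19 (mod 25). Now have -(19 / 25).
25 ≡ 1 (mod 4), so quadratic reciprocity gives (19 / 25) = (25 / 19). Reduce: 25 ≡ 6 (mod 19). Now have -(6 / 19).
Factor out 2: 6 = 2·3. Since 19 ≡ 3 (mod 8), (2 / 19) = -1. Now have (3 / 19).
Both 3 ≡ 3 and 19 ≡ 3 (mod 4), so reciprocity gives (3 / 19) = -(19 / 3). Reduce: 19 ≡ 1 (mod 3). Now have -(1 / 3).
(1 / 3) = 1. Collecting the sign factors: -1.
Product: (-1)·(-1) = 1.

1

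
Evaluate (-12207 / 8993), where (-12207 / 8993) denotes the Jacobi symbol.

(-12207 / 8993)
  = (12207 / 8993)    [8993 ≡ 1 mod 4 ⇒ (-1 / 8993) = +1]
  = (3214 / 8993)    [12207 ≡ 3214 mod 8993]
  = (1607 / 8993)    [8993 ≡ 1 mod 8 ⇒ (2 / 8993) = +1]
  = (8993 / 1607)    [QR: 8993 ≡ 1 mod 4, sign kept]
  = (958 / 1607)    [8993 ≡ 958 mod 1607]
  = (479 / 1607)    [1607 ≡ 7 mod 8 ⇒ (2 / 1607) = +1]
  = -(1607 / 479)    [QR: both ≡ 3 mod 4, sign flips]
  = -(170 / 479)    [1607 ≡ 170 mod 479]
  = -(85 / 479)    [479 ≡ 7 mod 8 ⇒ (2 / 479) = +1]
  = -(479 / 85)    [QR: 85 ≡ 1 mod 4, sign kept]
  = -(54 / 85)    [479 ≡ 54 mod 85]
  = (27 / 85)    [85 ≡ 5 mod 8 ⇒ (2 / 85) = -1]
  = (85 / 27)    [QR: 85 ≡ 1 mod 4, sign kept]
  = (4 / 27)    [85 ≡ 4 mod 27]
  = (1 / 27)    [27 ≡ 3 mod 8 ⇒ (2 / 27)^2 = +1]
  = 1    [(1 / 27) = 1]

1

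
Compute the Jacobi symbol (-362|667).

Pull out -1: (-362|667) = (-1|667)·(362|667). Since 667 ≡ 3 (mod 4), (-1|667) = -1. Now have -(362|667).
Factor out 2: 362 = 2·181. Since 667 ≡ 3 (mod 8), (2|667) = -1. Now have (181|667).
181 ≡ 1 (mod 4), so quadratic reciprocity gives (181|667) = (667|181). Reduce: 667 ≡ 124 (mod 181). Now have (124|181).
Factor out 2: 124 = 2^2·31. Since 181 ≡ 5 (mod 8), (2|181) = -1, and (2|181)^2 = +1. Now have (31|181).
181 ≡ 1 (mod 4), so quadratic reciprocity gives (31|181) = (181|31). Reduce: 181 ≡ 26 (mod 31). Now have (26|31).
Factor out 2: 26 = 2·13. Since 31 ≡ 7 (mod 8), (2|31) = +1. Now have (13|31).
13 ≡ 1 (mod 4), so quadratic reciprocity gives (13|31) = (31|13). Reduce: 31 ≡ 5 (mod 13). Now have (5|13).
5 ≡ 1 (mod 4), so quadratic reciprocity gives (5|13) = (13|5). Reduce: 13 ≡ 3 (mod 5). Now have (3|5).
5 ≡ 1 (mod 4), so quadratic reciprocity gives (3|5) = (5|3). Reduce: 5 ≡ 2 (mod 3). Now have (2|3).
Factor out 2: 2 = 2. Since 3 ≡ 3 (mod 8), (2|3) = -1. Now have -(1|3).
(1|3) = 1. Collecting the sign factors: -1.

-1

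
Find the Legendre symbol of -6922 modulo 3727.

1

Pull out -1: (-6922/3727) = (-1/3727)·(6922/3727). Since 3727 ≡ 3 (mod 4), (-1/3727) = -1. Now have -(6922/3727).
Reduce the numerator: 6922 ≡ 3195 (mod 3727), so (6922/3727) = (3195/3727).
Both 3195 ≡ 3 and 3727 ≡ 3 (mod 4), so reciprocity gives (3195/3727) = -(3727/3195). Reduce: 3727 ≡ 532 (mod 3195). Now have (532/3195).
Factor out 2: 532 = 2^2·133. Since 3195 ≡ 3 (mod 8), (2/3195) = -1, and (2/3195)^2 = +1. Now have (133/3195).
133 ≡ 1 (mod 4), so quadratic reciprocity gives (133/3195) = (3195/133). Reduce: 3195 ≡ 3 (mod 133). Now have (3/133).
133 ≡ 1 (mod 4), so quadratic reciprocity gives (3/133) = (133/3). Reduce: 133 ≡ 1 (mod 3). Now have (1/3).
(1/3) = 1. Collecting the sign factors: 1.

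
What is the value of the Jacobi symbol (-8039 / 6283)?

1

Reduce the numerator: -8039 ≡ 4527 (mod 6283), so (-8039 / 6283) = (4527 / 6283).
Both 4527 ≡ 3 and 6283 ≡ 3 (mod 4), so reciprocity gives (4527 / 6283) = -(6283 / 4527). Reduce: 6283 ≡ 1756 (mod 4527). Now have -(1756 / 4527).
Factor out 2: 1756 = 2^2·439. Since 4527 ≡ 7 (mod 8), (2 / 4527) = +1, and (2 / 4527)^2 = +1. Now have -(439 / 4527).
Both 439 ≡ 3 and 4527 ≡ 3 (mod 4), so reciprocity gives (439 / 4527) = -(4527 / 439). Reduce: 4527 ≡ 137 (mod 439). Now have (137 / 439).
137 ≡ 1 (mod 4), so quadratic reciprocity gives (137 / 439) = (439 / 137). Reduce: 439 ≡ 28 (mod 137). Now have (28 / 137).
Factor out 2: 28 = 2^2·7. Since 137 ≡ 1 (mod 8), (2 / 137) = +1, and (2 / 137)^2 = +1. Now have (7 / 137).
137 ≡ 1 (mod 4), so quadratic reciprocity gives (7 / 137) = (137 / 7). Reduce: 137 ≡ 4 (mod 7). Now have (4 / 7).
Factor out 2: 4 = 2^2. Since 7 ≡ 7 (mod 8), (2 / 7) = +1, and (2 / 7)^2 = +1. Now have (1 / 7).
(1 / 7) = 1. Collecting the sign factors: 1.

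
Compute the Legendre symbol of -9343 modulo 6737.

Reduce the numerator: -9343 ≡ 4131 (mod 6737), so (-9343/6737) = (4131/6737).
6737 ≡ 1 (mod 4), so quadratic reciprocity gives (4131/6737) = (6737/4131). Reduce: 6737 ≡ 2606 (mod 4131). Now have (2606/4131).
Factor out 2: 2606 = 2·1303. Since 4131 ≡ 3 (mod 8), (2/4131) = -1. Now have -(1303/4131).
Both 1303 ≡ 3 and 4131 ≡ 3 (mod 4), so reciprocity gives (1303/4131) = -(4131/1303). Reduce: 4131 ≡ 222 (mod 1303). Now have (222/1303).
Factor out 2: 222 = 2·111. Since 1303 ≡ 7 (mod 8), (2/1303) = +1. Now have (111/1303).
Both 111 ≡ 3 and 1303 ≡ 3 (mod 4), so reciprocity gives (111/1303) = -(1303/111). Reduce: 1303 ≡ 82 (mod 111). Now have -(82/111).
Factor out 2: 82 = 2·41. Since 111 ≡ 7 (mod 8), (2/111) = +1. Now have -(41/111).
41 ≡ 1 (mod 4), so quadratic reciprocity gives (41/111) = (111/41). Reduce: 111 ≡ 29 (mod 41). Now have -(29/41).
29 ≡ 1 (mod 4), so quadratic reciprocity gives (29/41) = (41/29). Reduce: 41 ≡ 12 (mod 29). Now have -(12/29).
Factor out 2: 12 = 2^2·3. Since 29 ≡ 5 (mod 8), (2/29) = -1, and (2/29)^2 = +1. Now have -(3/29).
29 ≡ 1 (mod 4), so quadratic reciprocity gives (3/29) = (29/3). Reduce: 29 ≡ 2 (mod 3). Now have -(2/3).
Factor out 2: 2 = 2. Since 3 ≡ 3 (mod 8), (2/3) = -1. Now have (1/3).
(1/3) = 1. Collecting the sign factors: 1.

1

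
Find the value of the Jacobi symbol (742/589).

-1

Reduce the numerator: 742 ≡ 153 (mod 589), so (742/589) = (153/589).
153 ≡ 1 (mod 4), so quadratic reciprocity gives (153/589) = (589/153). Reduce: 589 ≡ 130 (mod 153). Now have (130/153).
Factor out 2: 130 = 2·65. Since 153 ≡ 1 (mod 8), (2/153) = +1. Now have (65/153).
65 ≡ 1 (mod 4), so quadratic reciprocity gives (65/153) = (153/65). Reduce: 153 ≡ 23 (mod 65). Now have (23/65).
65 ≡ 1 (mod 4), so quadratic reciprocity gives (23/65) = (65/23). Reduce: 65 ≡ 19 (mod 23). Now have (19/23).
Both 19 ≡ 3 and 23 ≡ 3 (mod 4), so reciprocity gives (19/23) = -(23/19). Reduce: 23 ≡ 4 (mod 19). Now have -(4/19).
Factor out 2: 4 = 2^2. Since 19 ≡ 3 (mod 8), (2/19) = -1, and (2/19)^2 = +1. Now have -(1/19).
(1/19) = 1. Collecting the sign factors: -1.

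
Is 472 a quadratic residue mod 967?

(472/967)
  = (59/967)    [967 ≡ 7 mod 8 ⇒ (2/967)^3 = +1]
  = -(967/59)    [QR: both ≡ 3 mod 4, sign flips]
  = -(23/59)    [967 ≡ 23 mod 59]
  = (59/23)    [QR: both ≡ 3 mod 4, sign flips]
  = (13/23)    [59 ≡ 13 mod 23]
  = (23/13)    [QR: 13 ≡ 1 mod 4, sign kept]
  = (10/13)    [23 ≡ 10 mod 13]
  = -(5/13)    [13 ≡ 5 mod 8 ⇒ (2/13) = -1]
  = -(13/5)    [QR: 5 ≡ 1 mod 4, sign kept]
  = -(3/5)    [13 ≡ 3 mod 5]
  = -(5/3)    [QR: 5 ≡ 1 mod 4, sign kept]
  = -(2/3)    [5 ≡ 2 mod 3]
  = (1/3)    [3 ≡ 3 mod 8 ⇒ (2/3) = -1]
  = 1    [(1/3) = 1]
The Legendre symbol is 1, so x^2 ≡ 472 (mod 967) has solution.

yes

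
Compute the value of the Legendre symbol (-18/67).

1

(-18/67)
  = (49/67)    [-18 ≡ 49 mod 67]
  = (67/49)    [QR: 49 ≡ 1 mod 4, sign kept]
  = (18/49)    [67 ≡ 18 mod 49]
  = (9/49)    [49 ≡ 1 mod 8 ⇒ (2/49) = +1]
  = (49/9)    [QR: 9 ≡ 1 mod 4, sign kept]
  = (4/9)    [49 ≡ 4 mod 9]
  = (1/9)    [9 ≡ 1 mod 8 ⇒ (2/9)^2 = +1]
  = 1    [(1/9) = 1]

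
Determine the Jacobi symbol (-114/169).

(-114/169)
  = (114/169)    [169 ≡ 1 mod 4 ⇒ (-1/169) = +1]
  = (57/169)    [169 ≡ 1 mod 8 ⇒ (2/169) = +1]
  = (169/57)    [QR: 57 ≡ 1 mod 4, sign kept]
  = (55/57)    [169 ≡ 55 mod 57]
  = (57/55)    [QR: 57 ≡ 1 mod 4, sign kept]
  = (2/55)    [57 ≡ 2 mod 55]
  = (1/55)    [55 ≡ 7 mod 8 ⇒ (2/55) = +1]
  = 1    [(1/55) = 1]

1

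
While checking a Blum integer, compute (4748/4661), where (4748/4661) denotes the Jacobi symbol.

Reduce the numerator: 4748 ≡ 87 (mod 4661), so (4748/4661) = (87/4661).
4661 ≡ 1 (mod 4), so quadratic reciprocity gives (87/4661) = (4661/87). Reduce: 4661 ≡ 50 (mod 87). Now have (50/87).
Factor out 2: 50 = 2·25. Since 87 ≡ 7 (mod 8), (2/87) = +1. Now have (25/87).
25 ≡ 1 (mod 4), so quadratic reciprocity gives (25/87) = (87/25). Reduce: 87 ≡ 12 (mod 25). Now have (12/25).
Factor out 2: 12 = 2^2·3. Since 25 ≡ 1 (mod 8), (2/25) = +1, and (2/25)^2 = +1. Now have (3/25).
25 ≡ 1 (mod 4), so quadratic reciprocity gives (3/25) = (25/3). Reduce: 25 ≡ 1 (mod 3). Now have (1/3).
(1/3) = 1. Collecting the sign factors: 1.

1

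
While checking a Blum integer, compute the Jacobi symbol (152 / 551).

Factor out 2: 152 = 2^3·19. Since 551 ≡ 7 (mod 8), (2 / 551) = +1, and (2 / 551)^3 = +1. Now have (19 / 551).
Both 19 ≡ 3 and 551 ≡ 3 (mod 4), so reciprocity gives (19 / 551) = -(551 / 19). Reduce: 551 ≡ 0 (mod 19). Now have -(0 / 19).
The numerator is now 0 with denominator 19 > 1: the symbol is 0.

0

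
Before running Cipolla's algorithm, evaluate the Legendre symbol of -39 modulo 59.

(-39/59)
  = -(39/59)    [59 ≡ 3 mod 4 ⇒ (-1/59) = -1]
  = (59/39)    [QR: both ≡ 3 mod 4, sign flips]
  = (20/39)    [59 ≡ 20 mod 39]
  = (5/39)    [39 ≡ 7 mod 8 ⇒ (2/39)^2 = +1]
  = (39/5)    [QR: 5 ≡ 1 mod 4, sign kept]
  = (4/5)    [39 ≡ 4 mod 5]
  = (1/5)    [5 ≡ 5 mod 8 ⇒ (2/5)^2 = +1]
  = 1    [(1/5) = 1]

1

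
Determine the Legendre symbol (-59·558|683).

-1

By multiplicativity, (-59·558|683) = (-59|683)·(558|683).
First factor (-59|683):
(-59|683)
  = -(59|683)    [683 ≡ 3 mod 4 ⇒ (-1|683) = -1]
  = (683|59)    [QR: both ≡ 3 mod 4, sign flips]
  = (34|59)    [683 ≡ 34 mod 59]
  = -(17|59)    [59 ≡ 3 mod 8 ⇒ (2|59) = -1]
  = -(59|17)    [QR: 17 ≡ 1 mod 4, sign kept]
  = -(8|17)    [59 ≡ 8 mod 17]
  = -(1|17)    [17 ≡ 1 mod 8 ⇒ (2|17)^3 = +1]
  = -1    [(1|17) = 1]
Second factor (558|683):
(558|683)
  = -(279|683)    [683 ≡ 3 mod 8 ⇒ (2|683) = -1]
  = (683|279)    [QR: both ≡ 3 mod 4, sign flips]
  = (125|279)    [683 ≡ 125 mod 279]
  = (279|125)    [QR: 125 ≡ 1 mod 4, sign kept]
  = (29|125)    [279 ≡ 29 mod 125]
  = (125|29)    [QR: 29 ≡ 1 mod 4, sign kept]
  = (9|29)    [125 ≡ 9 mod 29]
  = (29|9)    [QR: 9 ≡ 1 mod 4, sign kept]
  = (2|9)    [29 ≡ 2 mod 9]
  = (1|9)    [9 ≡ 1 mod 8 ⇒ (2|9) = +1]
  = 1    [(1|9) = 1]
Product: (-1)·(1) = -1.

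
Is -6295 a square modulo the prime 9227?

Reduce the numerator: -6295 ≡ 2932 (mod 9227), so (-6295/9227) = (2932/9227).
Factor out 2: 2932 = 2^2·733. Since 9227 ≡ 3 (mod 8), (2/9227) = -1, and (2/9227)^2 = +1. Now have (733/9227).
733 ≡ 1 (mod 4), so quadratic reciprocity gives (733/9227) = (9227/733). Reduce: 9227 ≡ 431 (mod 733). Now have (431/733).
733 ≡ 1 (mod 4), so quadratic reciprocity gives (431/733) = (733/431). Reduce: 733 ≡ 302 (mod 431). Now have (302/431).
Factor out 2: 302 = 2·151. Since 431 ≡ 7 (mod 8), (2/431) = +1. Now have (151/431).
Both 151 ≡ 3 and 431 ≡ 3 (mod 4), so reciprocity gives (151/431) = -(431/151). Reduce: 431 ≡ 129 (mod 151). Now have -(129/151).
129 ≡ 1 (mod 4), so quadratic reciprocity gives (129/151) = (151/129). Reduce: 151 ≡ 22 (mod 129). Now have -(22/129).
Factor out 2: 22 = 2·11. Since 129 ≡ 1 (mod 8), (2/129) = +1. Now have -(11/129).
129 ≡ 1 (mod 4), so quadratic reciprocity gives (11/129) = (129/11). Reduce: 129 ≡ 8 (mod 11). Now have -(8/11).
Factor out 2: 8 = 2^3. Since 11 ≡ 3 (mod 8), (2/11) = -1, and (2/11)^3 = -1. Now have (1/11).
(1/11) = 1. Collecting the sign factors: 1.
The Legendre symbol is 1, so x^2 ≡ -6295 (mod 9227) has solution.

yes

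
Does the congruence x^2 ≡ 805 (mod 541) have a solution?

Reduce the numerator: 805 ≡ 264 (mod 541), so (805/541) = (264/541).
Factor out 2: 264 = 2^3·33. Since 541 ≡ 5 (mod 8), (2/541) = -1, and (2/541)^3 = -1. Now have -(33/541).
33 ≡ 1 (mod 4), so quadratic reciprocity gives (33/541) = (541/33). Reduce: 541 ≡ 13 (mod 33). Now have -(13/33).
13 ≡ 1 (mod 4), so quadratic reciprocity gives (13/33) = (33/13). Reduce: 33 ≡ 7 (mod 13). Now have -(7/13).
13 ≡ 1 (mod 4), so quadratic reciprocity gives (7/13) = (13/7). Reduce: 13 ≡ 6 (mod 7). Now have -(6/7).
Factor out 2: 6 = 2·3. Since 7 ≡ 7 (mod 8), (2/7) = +1. Now have -(3/7).
Both 3 ≡ 3 and 7 ≡ 3 (mod 4), so reciprocity gives (3/7) = -(7/3). Reduce: 7 ≡ 1 (mod 3). Now have (1/3).
(1/3) = 1. Collecting the sign factors: 1.
(805/541) = 1, and 541 is prime, so 805 is a quadratic residue mod 541.

yes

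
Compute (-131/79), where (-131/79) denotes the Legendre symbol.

-1

(-131/79)
  = -(131/79)    [79 ≡ 3 mod 4 ⇒ (-1/79) = -1]
  = -(52/79)    [131 ≡ 52 mod 79]
  = -(13/79)    [79 ≡ 7 mod 8 ⇒ (2/79)^2 = +1]
  = -(79/13)    [QR: 13 ≡ 1 mod 4, sign kept]
  = -(1/13)    [79 ≡ 1 mod 13]
  = -1    [(1/13) = 1]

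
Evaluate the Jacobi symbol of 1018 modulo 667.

(1018|667)
  = (351|667)    [1018 ≡ 351 mod 667]
  = -(667|351)    [QR: both ≡ 3 mod 4, sign flips]
  = -(316|351)    [667 ≡ 316 mod 351]
  = -(79|351)    [351 ≡ 7 mod 8 ⇒ (2|351)^2 = +1]
  = (351|79)    [QR: both ≡ 3 mod 4, sign flips]
  = (35|79)    [351 ≡ 35 mod 79]
  = -(79|35)    [QR: both ≡ 3 mod 4, sign flips]
  = -(9|35)    [79 ≡ 9 mod 35]
  = -(35|9)    [QR: 9 ≡ 1 mod 4, sign kept]
  = -(8|9)    [35 ≡ 8 mod 9]
  = -(1|9)    [9 ≡ 1 mod 8 ⇒ (2|9)^3 = +1]
  = -1    [(1|9) = 1]

-1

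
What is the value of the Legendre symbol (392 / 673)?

(392 / 673)
  = (49 / 673)    [673 ≡ 1 mod 8 ⇒ (2 / 673)^3 = +1]
  = (673 / 49)    [QR: 49 ≡ 1 mod 4, sign kept]
  = (36 / 49)    [673 ≡ 36 mod 49]
  = (9 / 49)    [49 ≡ 1 mod 8 ⇒ (2 / 49)^2 = +1]
  = (49 / 9)    [QR: 9 ≡ 1 mod 4, sign kept]
  = (4 / 9)    [49 ≡ 4 mod 9]
  = (1 / 9)    [9 ≡ 1 mod 8 ⇒ (2 / 9)^2 = +1]
  = 1    [(1 / 9) = 1]

1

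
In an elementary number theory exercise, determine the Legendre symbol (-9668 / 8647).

(-9668 / 8647)
  = -(9668 / 8647)    [8647 ≡ 3 mod 4 ⇒ (-1 / 8647) = -1]
  = -(1021 / 8647)    [9668 ≡ 1021 mod 8647]
  = -(8647 / 1021)    [QR: 1021 ≡ 1 mod 4, sign kept]
  = -(479 / 1021)    [8647 ≡ 479 mod 1021]
  = -(1021 / 479)    [QR: 1021 ≡ 1 mod 4, sign kept]
  = -(63 / 479)    [1021 ≡ 63 mod 479]
  = (479 / 63)    [QR: both ≡ 3 mod 4, sign flips]
  = (38 / 63)    [479 ≡ 38 mod 63]
  = (19 / 63)    [63 ≡ 7 mod 8 ⇒ (2 / 63) = +1]
  = -(63 / 19)    [QR: both ≡ 3 mod 4, sign flips]
  = -(6 / 19)    [63 ≡ 6 mod 19]
  = (3 / 19)    [19 ≡ 3 mod 8 ⇒ (2 / 19) = -1]
  = -(19 / 3)    [QR: both ≡ 3 mod 4, sign flips]
  = -(1 / 3)    [19 ≡ 1 mod 3]
  = -1    [(1 / 3) = 1]

-1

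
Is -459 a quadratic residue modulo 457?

yes

(-459|457)
  = (455|457)    [-459 ≡ 455 mod 457]
  = (457|455)    [QR: 457 ≡ 1 mod 4, sign kept]
  = (2|455)    [457 ≡ 2 mod 455]
  = (1|455)    [455 ≡ 7 mod 8 ⇒ (2|455) = +1]
  = 1    [(1|455) = 1]
The Legendre symbol is 1, so x^2 ≡ -459 (mod 457) has solution.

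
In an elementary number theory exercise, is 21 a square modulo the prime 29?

no

(21/29)
  = (29/21)    [QR: 21 ≡ 1 mod 4, sign kept]
  = (8/21)    [29 ≡ 8 mod 21]
  = -(1/21)    [21 ≡ 5 mod 8 ⇒ (2/21)^3 = -1]
  = -1    [(1/21) = 1]
(21/29) = -1, and 29 is prime, so 21 is not a quadratic residue mod 29.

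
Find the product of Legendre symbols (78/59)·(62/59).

By multiplicativity, (78·62/59) = (78/59)·(62/59).
First factor (78/59):
Reduce the numerator: 78 ≡ 19 (mod 59), so (78/59) = (19/59).
Both 19 ≡ 3 and 59 ≡ 3 (mod 4), so reciprocity gives (19/59) = -(59/19). Reduce: 59 ≡ 2 (mod 19). Now have -(2/19).
Factor out 2: 2 = 2. Since 19 ≡ 3 (mod 8), (2/19) = -1. Now have (1/19).
(1/19) = 1. Collecting the sign factors: 1.
Second factor (62/59):
Reduce the numerator: 62 ≡ 3 (mod 59), so (62/59) = (3/59).
Both 3 ≡ 3 and 59 ≡ 3 (mod 4), so reciprocity gives (3/59) = -(59/3). Reduce: 59 ≡ 2 (mod 3). Now have -(2/3).
Factor out 2: 2 = 2. Since 3 ≡ 3 (mod 8), (2/3) = -1. Now have (1/3).
(1/3) = 1. Collecting the sign factors: 1.
Product: (1)·(1) = 1.

1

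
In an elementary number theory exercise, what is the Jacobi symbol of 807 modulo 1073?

1073 ≡ 1 (mod 4), so quadratic reciprocity gives (807 / 1073) = (1073 / 807). Reduce: 1073 ≡ 266 (mod 807). Now have (266 / 807).
Factor out 2: 266 = 2·133. Since 807 ≡ 7 (mod 8), (2 / 807) = +1. Now have (133 / 807).
133 ≡ 1 (mod 4), so quadratic reciprocity gives (133 / 807) = (807 / 133). Reduce: 807 ≡ 9 (mod 133). Now have (9 / 133).
9 ≡ 1 (mod 4), so quadratic reciprocity gives (9 / 133) = (133 / 9). Reduce: 133 ≡ 7 (mod 9). Now have (7 / 9).
9 ≡ 1 (mod 4), so quadratic reciprocity gives (7 / 9) = (9 / 7). Reduce: 9 ≡ 2 (mod 7). Now have (2 / 7).
Factor out 2: 2 = 2. Since 7 ≡ 7 (mod 8), (2 / 7) = +1. Now have (1 / 7).
(1 / 7) = 1. Collecting the sign factors: 1.

1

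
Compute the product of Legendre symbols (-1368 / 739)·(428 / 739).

By multiplicativity, (-1368·428 / 739) = (-1368 / 739)·(428 / 739).
First factor (-1368 / 739):
Pull out -1: (-1368 / 739) = (-1 / 739)·(1368 / 739). Since 739 ≡ 3 (mod 4), (-1 / 739) = -1. Now have -(1368 / 739).
Reduce the numerator: 1368 ≡ 629 (mod 739), so (1368 / 739) = (629 / 739).
629 ≡ 1 (mod 4), so quadratic reciprocity gives (629 / 739) = (739 / 629). Reduce: 739 ≡ 110 (mod 629). Now have -(110 / 629).
Factor out 2: 110 = 2·55. Since 629 ≡ 5 (mod 8), (2 / 629) = -1. Now have (55 / 629).
629 ≡ 1 (mod 4), so quadratic reciprocity gives (55 / 629) = (629 / 55). Reduce: 629 ≡ 24 (mod 55). Now have (24 / 55).
Factor out 2: 24 = 2^3·3. Since 55 ≡ 7 (mod 8), (2 / 55) = +1, and (2 / 55)^3 = +1. Now have (3 / 55).
Both 3 ≡ 3 and 55 ≡ 3 (mod 4), so reciprocity gives (3 / 55) = -(55 / 3). Reduce: 55 ≡ 1 (mod 3). Now have -(1 / 3).
(1 / 3) = 1. Collecting the sign factors: -1.
Second factor (428 / 739):
Factor out 2: 428 = 2^2·107. Since 739 ≡ 3 (mod 8), (2 / 739) = -1, and (2 / 739)^2 = +1. Now have (107 / 739).
Both 107 ≡ 3 and 739 ≡ 3 (mod 4), so reciprocity gives (107 / 739) = -(739 / 107). Reduce: 739 ≡ 97 (mod 107). Now have -(97 / 107).
97 ≡ 1 (mod 4), so quadratic reciprocity gives (97 / 107) = (107 / 97). Reduce: 107 ≡ 10 (mod 97). Now have -(10 / 97).
Factor out 2: 10 = 2·5. Since 97 ≡ 1 (mod 8), (2 / 97) = +1. Now have -(5 / 97).
5 ≡ 1 (mod 4), so quadratic reciprocity gives (5 / 97) = (97 / 5). Reduce: 97 ≡ 2 (mod 5). Now have -(2 / 5).
Factor out 2: 2 = 2. Since 5 ≡ 5 (mod 8), (2 / 5) = -1. Now have (1 / 5).
(1 / 5) = 1. Collecting the sign factors: 1.
Product: (-1)·(1) = -1.

-1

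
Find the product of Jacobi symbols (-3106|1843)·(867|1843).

By multiplicativity, (-3106·867|1843) = (-3106|1843)·(867|1843).
First factor (-3106|1843):
(-3106|1843)
  = (580|1843)    [-3106 ≡ 580 mod 1843]
  = (145|1843)    [1843 ≡ 3 mod 8 ⇒ (2|1843)^2 = +1]
  = (1843|145)    [QR: 145 ≡ 1 mod 4, sign kept]
  = (103|145)    [1843 ≡ 103 mod 145]
  = (145|103)    [QR: 145 ≡ 1 mod 4, sign kept]
  = (42|103)    [145 ≡ 42 mod 103]
  = (21|103)    [103 ≡ 7 mod 8 ⇒ (2|103) = +1]
  = (103|21)    [QR: 21 ≡ 1 mod 4, sign kept]
  = (19|21)    [103 ≡ 19 mod 21]
  = (21|19)    [QR: 21 ≡ 1 mod 4, sign kept]
  = (2|19)    [21 ≡ 2 mod 19]
  = -(1|19)    [19 ≡ 3 mod 8 ⇒ (2|19) = -1]
  = -1    [(1|19) = 1]
Second factor (867|1843):
(867|1843)
  = -(1843|867)    [QR: both ≡ 3 mod 4, sign flips]
  = -(109|867)    [1843 ≡ 109 mod 867]
  = -(867|109)    [QR: 109 ≡ 1 mod 4, sign kept]
  = -(104|109)    [867 ≡ 104 mod 109]
  = (13|109)    [109 ≡ 5 mod 8 ⇒ (2|109)^3 = -1]
  = (109|13)    [QR: 13 ≡ 1 mod 4, sign kept]
  = (5|13)    [109 ≡ 5 mod 13]
  = (13|5)    [QR: 5 ≡ 1 mod 4, sign kept]
  = (3|5)    [13 ≡ 3 mod 5]
  = (5|3)    [QR: 5 ≡ 1 mod 4, sign kept]
  = (2|3)    [5 ≡ 2 mod 3]
  = -(1|3)    [3 ≡ 3 mod 8 ⇒ (2|3) = -1]
  = -1    [(1|3) = 1]
Product: (-1)·(-1) = 1.

1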